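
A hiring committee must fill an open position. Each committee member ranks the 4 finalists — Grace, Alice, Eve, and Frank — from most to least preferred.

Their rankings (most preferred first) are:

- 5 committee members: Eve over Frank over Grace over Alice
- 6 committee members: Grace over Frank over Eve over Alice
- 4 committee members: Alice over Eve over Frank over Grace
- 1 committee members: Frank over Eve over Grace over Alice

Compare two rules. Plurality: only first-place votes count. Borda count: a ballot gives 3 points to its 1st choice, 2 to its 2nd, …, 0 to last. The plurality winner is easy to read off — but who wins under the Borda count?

Eve

Plurality first-place counts: Grace 6, Alice 4, Eve 5, Frank 1 → Grace.
Borda totals: Grace 24, Alice 12, Eve 31, Frank 29 → Eve.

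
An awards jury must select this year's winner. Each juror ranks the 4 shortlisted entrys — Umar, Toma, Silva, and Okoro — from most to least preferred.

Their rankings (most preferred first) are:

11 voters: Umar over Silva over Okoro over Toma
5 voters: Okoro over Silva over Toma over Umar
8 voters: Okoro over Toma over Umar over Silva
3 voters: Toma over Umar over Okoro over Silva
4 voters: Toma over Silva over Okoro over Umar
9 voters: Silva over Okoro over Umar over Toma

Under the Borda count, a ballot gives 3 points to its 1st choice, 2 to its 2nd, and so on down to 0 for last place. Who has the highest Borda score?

Okoro

Borda scores:
  Umar: 11·3 + 5·0 + 8·1 + 3·2 + 4·0 + 9·1 = 56
  Toma: 11·0 + 5·1 + 8·2 + 3·3 + 4·3 + 9·0 = 42
  Silva: 11·2 + 5·2 + 8·0 + 3·0 + 4·2 + 9·3 = 67
  Okoro: 11·1 + 5·3 + 8·3 + 3·1 + 4·1 + 9·2 = 75
Okoro has the highest total.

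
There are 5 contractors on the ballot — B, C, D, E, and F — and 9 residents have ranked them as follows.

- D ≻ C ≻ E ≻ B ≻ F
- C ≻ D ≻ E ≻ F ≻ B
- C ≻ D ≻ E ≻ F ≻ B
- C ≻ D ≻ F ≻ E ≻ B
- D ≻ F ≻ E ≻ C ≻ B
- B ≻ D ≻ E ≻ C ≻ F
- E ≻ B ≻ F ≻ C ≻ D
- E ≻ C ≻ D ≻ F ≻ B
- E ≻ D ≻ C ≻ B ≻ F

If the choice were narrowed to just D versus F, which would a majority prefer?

Ballots ranking D above F: 8.
Ballots ranking F above D: 1.
D wins the head-to-head, 8–1.

D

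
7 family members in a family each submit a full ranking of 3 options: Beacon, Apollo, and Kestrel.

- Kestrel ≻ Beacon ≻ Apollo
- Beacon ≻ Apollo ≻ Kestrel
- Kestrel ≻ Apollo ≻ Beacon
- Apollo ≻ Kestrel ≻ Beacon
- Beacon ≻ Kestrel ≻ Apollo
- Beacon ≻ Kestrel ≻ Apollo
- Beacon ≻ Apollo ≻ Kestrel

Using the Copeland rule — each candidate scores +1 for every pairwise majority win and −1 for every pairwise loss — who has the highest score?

Beacon

Pairwise results:
  Beacon vs Apollo: Beacon wins 5–2.
  Beacon vs Kestrel: Beacon wins 4–3.
  Apollo vs Kestrel: Kestrel wins 4–3.
Copeland scores (wins − losses):
  Beacon: 2 − 0 = 2
  Apollo: 0 − 2 = -2
  Kestrel: 1 − 1 = 0
Beacon has the best Copeland score.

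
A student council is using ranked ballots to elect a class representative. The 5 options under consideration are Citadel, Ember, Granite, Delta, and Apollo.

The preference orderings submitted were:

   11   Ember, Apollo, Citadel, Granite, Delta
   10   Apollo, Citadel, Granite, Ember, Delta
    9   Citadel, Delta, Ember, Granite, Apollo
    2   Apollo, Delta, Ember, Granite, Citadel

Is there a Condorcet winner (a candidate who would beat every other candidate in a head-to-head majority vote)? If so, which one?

Head-to-head results (32 voters total):
Citadel vs Ember: Citadel wins 19–13.
Citadel vs Granite: Citadel wins 30–2.
Citadel vs Delta: Citadel wins 30–2.
Citadel vs Apollo: Apollo wins 23–9.
Ember vs Granite: Ember wins 22–10.
Ember vs Delta: Ember wins 21–11.
Ember vs Apollo: Ember wins 20–12.
Granite vs Delta: Granite wins 21–11.
Granite vs Apollo: Apollo wins 23–9.
Delta vs Apollo: Apollo wins 23–9.
No candidate beats all others: Citadel beats Ember beats Apollo beats Citadel, a majority cycle.

No Condorcet winner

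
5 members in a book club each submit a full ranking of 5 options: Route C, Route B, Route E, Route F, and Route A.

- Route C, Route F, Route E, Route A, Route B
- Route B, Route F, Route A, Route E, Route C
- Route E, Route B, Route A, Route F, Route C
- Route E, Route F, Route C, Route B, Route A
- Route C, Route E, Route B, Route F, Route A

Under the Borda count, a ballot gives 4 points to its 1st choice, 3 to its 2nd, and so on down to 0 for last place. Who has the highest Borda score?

Route E

Borda scores:
  Route C: 4 + 0 + 0 + 2 + 4 = 10
  Route B: 0 + 4 + 3 + 1 + 2 = 10
  Route E: 2 + 1 + 4 + 4 + 3 = 14
  Route F: 3 + 3 + 1 + 3 + 1 = 11
  Route A: 1 + 2 + 2 + 0 + 0 = 5
Route E has the highest total.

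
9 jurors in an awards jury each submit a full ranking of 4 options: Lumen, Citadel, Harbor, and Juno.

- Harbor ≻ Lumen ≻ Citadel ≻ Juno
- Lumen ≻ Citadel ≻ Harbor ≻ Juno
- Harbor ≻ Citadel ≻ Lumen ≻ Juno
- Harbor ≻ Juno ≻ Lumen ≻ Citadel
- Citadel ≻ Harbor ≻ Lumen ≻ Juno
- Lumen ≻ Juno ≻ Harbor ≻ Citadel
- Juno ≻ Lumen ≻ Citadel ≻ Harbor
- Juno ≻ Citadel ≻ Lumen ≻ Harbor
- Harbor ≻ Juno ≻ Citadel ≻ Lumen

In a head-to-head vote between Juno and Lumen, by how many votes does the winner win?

Ballots ranking Juno above Lumen: 4.
Ballots ranking Lumen above Juno: 5.
Lumen wins 5–4, a margin of 1.

1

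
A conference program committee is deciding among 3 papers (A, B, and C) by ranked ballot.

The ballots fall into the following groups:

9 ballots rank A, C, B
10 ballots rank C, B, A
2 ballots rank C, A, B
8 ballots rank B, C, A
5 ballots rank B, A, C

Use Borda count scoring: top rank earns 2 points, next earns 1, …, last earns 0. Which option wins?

Borda scores:
  A: 9·2 + 10·0 + 2·1 + 8·0 + 5·1 = 25
  B: 9·0 + 10·1 + 2·0 + 8·2 + 5·2 = 36
  C: 9·1 + 10·2 + 2·2 + 8·1 + 5·0 = 41
C has the highest total.

C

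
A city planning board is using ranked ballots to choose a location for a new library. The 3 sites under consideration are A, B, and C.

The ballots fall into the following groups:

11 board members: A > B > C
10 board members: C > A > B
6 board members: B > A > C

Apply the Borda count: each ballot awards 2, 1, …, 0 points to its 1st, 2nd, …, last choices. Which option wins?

Borda scores:
  A: 11·2 + 10·1 + 6·1 = 38
  B: 11·1 + 10·0 + 6·2 = 23
  C: 11·0 + 10·2 + 6·0 = 20
A has the highest total.

A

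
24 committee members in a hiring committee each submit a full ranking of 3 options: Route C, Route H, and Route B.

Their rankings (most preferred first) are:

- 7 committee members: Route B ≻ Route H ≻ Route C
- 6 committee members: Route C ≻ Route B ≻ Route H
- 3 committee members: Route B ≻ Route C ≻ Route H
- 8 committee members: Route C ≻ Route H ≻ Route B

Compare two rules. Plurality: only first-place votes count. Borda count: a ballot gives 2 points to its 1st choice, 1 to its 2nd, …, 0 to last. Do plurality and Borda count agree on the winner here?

Plurality first-place counts: Route C 14, Route H 0, Route B 10 → Route C.
Borda totals: Route C 31, Route H 15, Route B 26 → Route C.
The two rules agree on Route C.

Yes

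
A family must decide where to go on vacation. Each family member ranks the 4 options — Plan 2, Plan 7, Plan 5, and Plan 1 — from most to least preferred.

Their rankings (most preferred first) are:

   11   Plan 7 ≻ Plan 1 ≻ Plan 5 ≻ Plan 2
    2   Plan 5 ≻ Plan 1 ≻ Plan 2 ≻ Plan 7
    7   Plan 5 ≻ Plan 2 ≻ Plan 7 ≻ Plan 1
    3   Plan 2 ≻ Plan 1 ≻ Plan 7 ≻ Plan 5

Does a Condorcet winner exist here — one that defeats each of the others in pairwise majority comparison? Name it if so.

Head-to-head results (23 voters total):
Plan 2 vs Plan 7: Plan 2 wins 12–11.
Plan 2 vs Plan 5: Plan 5 wins 20–3.
Plan 2 vs Plan 1: Plan 1 wins 13–10.
Plan 7 vs Plan 5: Plan 7 wins 14–9.
Plan 7 vs Plan 1: Plan 7 wins 18–5.
Plan 5 vs Plan 1: Plan 1 wins 14–9.
No candidate beats all others: Plan 2 beats Plan 7 beats Plan 5 beats Plan 2, a majority cycle.

None — there is no Condorcet winner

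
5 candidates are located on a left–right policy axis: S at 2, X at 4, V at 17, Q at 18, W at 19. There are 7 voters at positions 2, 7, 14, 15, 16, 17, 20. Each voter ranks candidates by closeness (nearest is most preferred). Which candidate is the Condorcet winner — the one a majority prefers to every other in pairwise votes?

With single-peaked preferences on a line, the Condorcet winner is the candidate closest to the median voter.
The median voter (position 15) is closest to V at 17.
Check: V vs S — voters closer to V: 5 of 7.

V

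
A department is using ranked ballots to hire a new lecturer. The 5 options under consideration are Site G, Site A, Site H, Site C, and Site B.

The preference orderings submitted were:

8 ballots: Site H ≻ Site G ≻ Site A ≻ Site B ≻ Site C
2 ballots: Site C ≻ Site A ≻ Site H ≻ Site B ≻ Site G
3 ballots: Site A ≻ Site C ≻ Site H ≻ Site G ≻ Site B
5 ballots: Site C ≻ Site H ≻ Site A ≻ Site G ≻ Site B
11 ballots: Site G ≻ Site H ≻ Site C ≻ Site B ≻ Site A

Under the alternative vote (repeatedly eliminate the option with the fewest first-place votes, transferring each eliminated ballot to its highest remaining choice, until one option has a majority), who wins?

Site G

Round 1: Site G 11, Site H 8, Site C 7, Site A 3, Site B 0. Site B has the fewest and is eliminated.
Round 2: Site G 11, Site H 8, Site C 7, Site A 3. Site A has the fewest and is eliminated.
Round 3: Site G 11, Site C 10, Site H 8. Site H has the fewest and is eliminated.
Round 4: Site G 19, Site C 10. Site G has a majority.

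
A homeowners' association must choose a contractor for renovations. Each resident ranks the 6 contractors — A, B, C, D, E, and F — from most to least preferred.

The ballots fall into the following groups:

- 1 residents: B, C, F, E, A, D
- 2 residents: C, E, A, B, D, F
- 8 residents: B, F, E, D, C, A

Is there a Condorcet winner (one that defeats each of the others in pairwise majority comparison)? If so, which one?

Head-to-head results (11 voters total):
A vs B: B wins 9–2.
A vs C: C wins 11–0.
A vs D: D wins 8–3.
A vs E: E wins 11–0.
A vs F: F wins 9–2.
B vs C: B wins 9–2.
B vs D: B wins 11–0.
B vs E: B wins 9–2.
B vs F: B wins 11–0.
C vs D: D wins 8–3.
C vs E: E wins 8–3.
C vs F: F wins 8–3.
D vs E: E wins 11–0.
D vs F: F wins 9–2.
E vs F: F wins 9–2.
B beats each rival — A (9–2), C (9–2), D (11–0), E (9–2), F (11–0) — so B is the Condorcet winner.

B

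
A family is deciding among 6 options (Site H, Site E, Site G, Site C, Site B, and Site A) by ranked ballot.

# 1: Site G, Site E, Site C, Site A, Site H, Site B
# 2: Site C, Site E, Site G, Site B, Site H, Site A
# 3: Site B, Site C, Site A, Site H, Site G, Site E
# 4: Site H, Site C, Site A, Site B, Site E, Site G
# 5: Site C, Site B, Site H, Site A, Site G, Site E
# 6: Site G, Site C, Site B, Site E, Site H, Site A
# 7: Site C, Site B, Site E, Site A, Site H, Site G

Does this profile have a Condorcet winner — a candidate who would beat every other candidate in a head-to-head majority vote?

Yes

Head-to-head results (7 voters total):
Site H vs Site E: Site E wins 4–3.
Site H vs Site G: Site H wins 4–3.
Site H vs Site C: Site C wins 6–1.
Site H vs Site B: Site B wins 5–2.
Site H vs Site A: Site H wins 4–3.
Site E vs Site G: Site G wins 4–3.
Site E vs Site C: Site C wins 6–1.
Site E vs Site B: Site B wins 5–2.
Site E vs Site A: Site E wins 4–3.
Site G vs Site C: Site C wins 5–2.
Site G vs Site B: Site B wins 4–3.
Site G vs Site A: Site A wins 4–3.
Site C vs Site B: Site C wins 6–1.
Site C vs Site A: Site C wins 7–0.
Site B vs Site A: Site B wins 5–2.
Site C beats each rival — Site H (6–1), Site E (6–1), Site G (5–2), Site B (6–1), Site A (7–0) — so Site C is the Condorcet winner.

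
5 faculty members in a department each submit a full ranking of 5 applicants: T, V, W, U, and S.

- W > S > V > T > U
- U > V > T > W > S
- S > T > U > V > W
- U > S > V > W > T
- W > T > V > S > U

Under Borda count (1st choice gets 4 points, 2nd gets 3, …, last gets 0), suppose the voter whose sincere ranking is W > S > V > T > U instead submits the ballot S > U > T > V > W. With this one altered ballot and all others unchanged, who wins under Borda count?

Borda totals with the altered ballot: T 10, V 9, W 6, U 13, S 12.
The switch changes the winner from S to U.

U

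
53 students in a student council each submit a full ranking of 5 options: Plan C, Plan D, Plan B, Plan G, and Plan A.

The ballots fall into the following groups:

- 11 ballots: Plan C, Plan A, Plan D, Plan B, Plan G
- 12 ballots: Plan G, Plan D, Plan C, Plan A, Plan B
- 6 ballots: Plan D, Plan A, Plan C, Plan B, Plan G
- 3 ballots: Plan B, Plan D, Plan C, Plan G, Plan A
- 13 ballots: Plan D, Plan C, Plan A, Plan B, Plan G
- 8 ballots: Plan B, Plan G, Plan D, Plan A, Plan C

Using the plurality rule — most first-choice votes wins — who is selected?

First-place vote totals:
  Plan C: 11
  Plan D: 19
  Plan B: 11
  Plan G: 12
  Plan A: 0
Plan D has the most first-place votes.

Plan D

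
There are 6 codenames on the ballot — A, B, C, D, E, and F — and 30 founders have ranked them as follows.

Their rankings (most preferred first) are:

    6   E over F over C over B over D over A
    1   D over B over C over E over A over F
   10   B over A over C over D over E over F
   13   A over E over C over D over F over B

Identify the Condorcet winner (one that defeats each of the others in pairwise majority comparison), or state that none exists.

Head-to-head results (30 voters total):
A vs B: B wins 17–13.
A vs C: A wins 23–7.
A vs D: A wins 23–7.
A vs E: A wins 23–7.
A vs F: A wins 24–6.
B vs C: C wins 19–11.
B vs D: B wins 16–14.
B vs E: E wins 19–11.
B vs F: F wins 19–11.
C vs D: C wins 29–1.
C vs E: E wins 19–11.
C vs F: C wins 24–6.
D vs E: E wins 19–11.
D vs F: D wins 24–6.
E vs F: E wins 30–0.
No candidate beats all others: A beats C beats B beats A, a majority cycle.

None — there is no Condorcet winner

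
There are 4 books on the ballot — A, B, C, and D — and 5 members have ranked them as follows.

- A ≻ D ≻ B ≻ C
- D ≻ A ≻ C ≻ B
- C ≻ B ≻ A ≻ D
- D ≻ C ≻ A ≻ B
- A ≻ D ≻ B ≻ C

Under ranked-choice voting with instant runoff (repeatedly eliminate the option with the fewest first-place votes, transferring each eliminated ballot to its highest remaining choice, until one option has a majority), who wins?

Round 1: A 2, D 2, C 1, B 0. B has the fewest and is eliminated.
Round 2: A 2, D 2, C 1. C has the fewest and is eliminated.
Round 3: A 3, D 2. A has a majority.

A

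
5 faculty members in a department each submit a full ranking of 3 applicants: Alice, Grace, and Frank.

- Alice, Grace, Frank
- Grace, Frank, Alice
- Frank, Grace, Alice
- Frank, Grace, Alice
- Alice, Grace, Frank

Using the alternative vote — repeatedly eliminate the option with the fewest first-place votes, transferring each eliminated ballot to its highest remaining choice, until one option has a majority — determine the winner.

Frank

Round 1: Alice 2, Frank 2, Grace 1. Grace has the fewest and is eliminated.
Round 2: Frank 3, Alice 2. Frank has a majority.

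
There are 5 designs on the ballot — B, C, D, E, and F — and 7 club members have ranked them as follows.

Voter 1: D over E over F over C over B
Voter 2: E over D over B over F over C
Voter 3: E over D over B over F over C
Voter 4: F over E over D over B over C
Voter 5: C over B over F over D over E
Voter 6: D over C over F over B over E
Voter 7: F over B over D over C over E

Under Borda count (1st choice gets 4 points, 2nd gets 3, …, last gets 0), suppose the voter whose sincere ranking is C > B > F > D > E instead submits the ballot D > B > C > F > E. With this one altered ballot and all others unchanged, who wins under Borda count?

D

Borda totals with the altered ballot: B 12, C 7, D 22, E 14, F 15.
The winner is unchanged: still D.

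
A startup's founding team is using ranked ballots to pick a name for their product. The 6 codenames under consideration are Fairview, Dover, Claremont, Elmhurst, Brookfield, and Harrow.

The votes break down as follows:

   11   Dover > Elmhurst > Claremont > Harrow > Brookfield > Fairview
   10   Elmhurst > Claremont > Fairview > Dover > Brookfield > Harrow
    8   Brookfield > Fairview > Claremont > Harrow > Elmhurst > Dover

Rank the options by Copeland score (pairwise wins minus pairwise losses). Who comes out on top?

Elmhurst

Pairwise results:
  Fairview vs Dover: Fairview wins 18–11.
  Fairview vs Claremont: Claremont wins 21–8.
  Fairview vs Elmhurst: Elmhurst wins 21–8.
  Fairview vs Brookfield: Brookfield wins 19–10.
  Fairview vs Harrow: Fairview wins 18–11.
  Dover vs Claremont: Claremont wins 18–11.
  Dover vs Elmhurst: Elmhurst wins 18–11.
  Dover vs Brookfield: Dover wins 21–8.
  Dover vs Harrow: Dover wins 21–8.
  Claremont vs Elmhurst: Elmhurst wins 21–8.
  Claremont vs Brookfield: Claremont wins 21–8.
  Claremont vs Harrow: Claremont wins 29–0.
  Elmhurst vs Brookfield: Elmhurst wins 21–8.
  Elmhurst vs Harrow: Elmhurst wins 21–8.
  Brookfield vs Harrow: Brookfield wins 18–11.
Copeland scores (wins − losses):
  Fairview: 2 − 3 = -1
  Dover: 2 − 3 = -1
  Claremont: 4 − 1 = 3
  Elmhurst: 5 − 0 = 5
  Brookfield: 2 − 3 = -1
  Harrow: 0 − 5 = -5
Elmhurst has the best Copeland score.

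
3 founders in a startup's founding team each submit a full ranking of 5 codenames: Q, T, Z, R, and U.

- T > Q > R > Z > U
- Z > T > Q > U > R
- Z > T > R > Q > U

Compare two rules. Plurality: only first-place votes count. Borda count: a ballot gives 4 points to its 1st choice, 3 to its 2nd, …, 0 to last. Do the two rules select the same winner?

Plurality first-place counts: Q 0, T 1, Z 2, R 0, U 0 → Z.
Borda totals: Q 6, T 10, Z 9, R 4, U 1 → T.
The two rules disagree: plurality picks Z, Borda picks T.

No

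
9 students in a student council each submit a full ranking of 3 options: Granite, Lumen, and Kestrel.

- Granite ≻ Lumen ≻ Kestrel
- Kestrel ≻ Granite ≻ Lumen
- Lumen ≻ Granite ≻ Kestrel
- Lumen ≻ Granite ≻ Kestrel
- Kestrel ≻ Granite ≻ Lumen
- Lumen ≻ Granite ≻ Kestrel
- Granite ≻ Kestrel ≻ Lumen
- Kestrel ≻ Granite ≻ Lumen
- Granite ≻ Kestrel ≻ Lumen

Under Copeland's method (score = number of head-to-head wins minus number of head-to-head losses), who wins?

Granite

Pairwise results:
  Granite vs Lumen: Granite wins 6–3.
  Granite vs Kestrel: Granite wins 6–3.
  Lumen vs Kestrel: Kestrel wins 5–4.
Copeland scores (wins − losses):
  Granite: 2 − 0 = 2
  Lumen: 0 − 2 = -2
  Kestrel: 1 − 1 = 0
Granite has the best Copeland score.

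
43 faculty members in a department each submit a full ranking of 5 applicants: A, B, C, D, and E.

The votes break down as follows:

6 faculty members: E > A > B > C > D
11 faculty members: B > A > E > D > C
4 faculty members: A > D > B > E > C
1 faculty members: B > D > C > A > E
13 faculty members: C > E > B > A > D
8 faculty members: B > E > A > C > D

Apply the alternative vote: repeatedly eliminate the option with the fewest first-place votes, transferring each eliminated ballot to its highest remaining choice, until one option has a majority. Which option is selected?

B

Round 1: B 20, C 13, E 6, A 4, D 0. D has the fewest and is eliminated.
Round 2: B 20, C 13, E 6, A 4. A has the fewest and is eliminated.
Round 3: B 24, C 13, E 6. B has a majority.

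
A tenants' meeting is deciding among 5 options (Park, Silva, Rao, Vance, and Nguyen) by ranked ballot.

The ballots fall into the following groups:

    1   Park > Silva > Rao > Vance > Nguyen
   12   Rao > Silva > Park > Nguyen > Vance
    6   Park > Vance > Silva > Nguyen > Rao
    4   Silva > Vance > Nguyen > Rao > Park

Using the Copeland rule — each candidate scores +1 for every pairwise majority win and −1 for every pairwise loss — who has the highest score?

Pairwise results:
  Park vs Silva: Silva wins 16–7.
  Park vs Rao: Rao wins 16–7.
  Park vs Vance: Park wins 19–4.
  Park vs Nguyen: Park wins 19–4.
  Silva vs Rao: Rao wins 12–11.
  Silva vs Vance: Silva wins 17–6.
  Silva vs Nguyen: Silva wins 23–0.
  Rao vs Vance: Rao wins 13–10.
  Rao vs Nguyen: Rao wins 13–10.
  Vance vs Nguyen: Nguyen wins 12–11.
Copeland scores (wins − losses):
  Park: 2 − 2 = 0
  Silva: 3 − 1 = 2
  Rao: 4 − 0 = 4
  Vance: 0 − 4 = -4
  Nguyen: 1 − 3 = -2
Rao has the best Copeland score.

Rao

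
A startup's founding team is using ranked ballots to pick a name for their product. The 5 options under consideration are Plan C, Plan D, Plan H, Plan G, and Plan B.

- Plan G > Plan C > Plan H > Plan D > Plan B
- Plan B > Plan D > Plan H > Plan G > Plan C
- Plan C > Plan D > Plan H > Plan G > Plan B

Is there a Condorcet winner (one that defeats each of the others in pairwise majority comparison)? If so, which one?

There is no Condorcet winner

Head-to-head results (3 voters total):
Plan C vs Plan D: Plan C wins 2–1.
Plan C vs Plan H: Plan C wins 2–1.
Plan C vs Plan G: Plan G wins 2–1.
Plan C vs Plan B: Plan C wins 2–1.
Plan D vs Plan H: Plan D wins 2–1.
Plan D vs Plan G: Plan D wins 2–1.
Plan D vs Plan B: Plan D wins 2–1.
Plan H vs Plan G: Plan H wins 2–1.
Plan H vs Plan B: Plan H wins 2–1.
Plan G vs Plan B: Plan G wins 2–1.
No candidate beats all others: Plan C beats Plan D beats Plan G beats Plan C, a majority cycle.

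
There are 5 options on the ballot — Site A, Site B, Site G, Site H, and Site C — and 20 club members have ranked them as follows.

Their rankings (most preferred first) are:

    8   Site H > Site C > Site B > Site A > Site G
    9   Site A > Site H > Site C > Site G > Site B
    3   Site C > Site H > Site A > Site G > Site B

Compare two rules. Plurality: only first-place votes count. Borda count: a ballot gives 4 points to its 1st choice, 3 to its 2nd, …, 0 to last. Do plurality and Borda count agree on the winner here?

Plurality first-place counts: Site A 9, Site B 0, Site G 0, Site H 8, Site C 3 → Site A.
Borda totals: Site A 50, Site B 16, Site G 12, Site H 68, Site C 54 → Site H.
The two rules disagree: plurality picks Site A, Borda picks Site H.

No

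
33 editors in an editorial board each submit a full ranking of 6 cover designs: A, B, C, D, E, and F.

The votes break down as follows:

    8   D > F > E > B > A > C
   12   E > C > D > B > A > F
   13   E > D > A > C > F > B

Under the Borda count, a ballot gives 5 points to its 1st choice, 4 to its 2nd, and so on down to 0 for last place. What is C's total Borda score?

74

Borda scores:
  A: 8·1 + 12·1 + 13·3 = 59
  B: 8·2 + 12·2 + 13·0 = 40
  C: 8·0 + 12·4 + 13·2 = 74
  D: 8·5 + 12·3 + 13·4 = 128
  E: 8·3 + 12·5 + 13·5 = 149
  F: 8·4 + 12·0 + 13·1 = 45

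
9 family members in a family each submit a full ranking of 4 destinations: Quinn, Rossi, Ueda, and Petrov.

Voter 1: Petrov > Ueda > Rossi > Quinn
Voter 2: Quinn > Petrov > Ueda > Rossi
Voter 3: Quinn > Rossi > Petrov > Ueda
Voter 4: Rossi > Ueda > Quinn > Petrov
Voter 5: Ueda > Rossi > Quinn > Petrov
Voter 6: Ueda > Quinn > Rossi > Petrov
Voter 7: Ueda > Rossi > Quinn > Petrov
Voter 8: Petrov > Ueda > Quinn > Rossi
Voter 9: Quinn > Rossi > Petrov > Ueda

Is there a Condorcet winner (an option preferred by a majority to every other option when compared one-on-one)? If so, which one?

Head-to-head results (9 voters total):
Quinn vs Rossi: Quinn wins 5–4.
Quinn vs Ueda: Ueda wins 6–3.
Quinn vs Petrov: Quinn wins 7–2.
Rossi vs Ueda: Ueda wins 6–3.
Rossi vs Petrov: Rossi wins 6–3.
Ueda vs Petrov: Petrov wins 5–4.
No candidate beats all others: Quinn beats Petrov beats Ueda beats Quinn, a majority cycle.

No Condorcet winner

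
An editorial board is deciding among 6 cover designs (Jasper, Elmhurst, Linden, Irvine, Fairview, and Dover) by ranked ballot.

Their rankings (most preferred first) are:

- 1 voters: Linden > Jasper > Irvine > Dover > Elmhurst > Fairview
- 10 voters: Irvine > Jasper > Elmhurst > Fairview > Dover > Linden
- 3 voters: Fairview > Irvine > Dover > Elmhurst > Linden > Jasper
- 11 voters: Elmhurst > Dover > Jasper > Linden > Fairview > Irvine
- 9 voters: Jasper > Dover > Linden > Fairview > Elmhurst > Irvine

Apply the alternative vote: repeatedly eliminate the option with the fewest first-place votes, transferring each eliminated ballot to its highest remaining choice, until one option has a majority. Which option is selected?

Round 1: Elmhurst 11, Irvine 10, Jasper 9, Fairview 3, Linden 1, Dover 0. Dover has the fewest and is eliminated.
Round 2: Elmhurst 11, Irvine 10, Jasper 9, Fairview 3, Linden 1. Linden has the fewest and is eliminated.
Round 3: Elmhurst 11, Jasper 10, Irvine 10, Fairview 3. Fairview has the fewest and is eliminated.
Round 4: Irvine 13, Elmhurst 11, Jasper 10. Jasper has the fewest and is eliminated.
Round 5: Elmhurst 20, Irvine 14. Elmhurst has a majority.

Elmhurst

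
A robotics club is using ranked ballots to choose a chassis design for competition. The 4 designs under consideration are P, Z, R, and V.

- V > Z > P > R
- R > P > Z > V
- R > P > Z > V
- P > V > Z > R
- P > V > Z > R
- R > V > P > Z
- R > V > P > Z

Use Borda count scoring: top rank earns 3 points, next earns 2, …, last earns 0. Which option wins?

Borda scores:
  P: 1 + 2 + 2 + 3 + 3 + 1 + 1 = 13
  Z: 2 + 1 + 1 + 1 + 1 + 0 + 0 = 6
  R: 0 + 3 + 3 + 0 + 0 + 3 + 3 = 12
  V: 3 + 0 + 0 + 2 + 2 + 2 + 2 = 11
P has the highest total.

P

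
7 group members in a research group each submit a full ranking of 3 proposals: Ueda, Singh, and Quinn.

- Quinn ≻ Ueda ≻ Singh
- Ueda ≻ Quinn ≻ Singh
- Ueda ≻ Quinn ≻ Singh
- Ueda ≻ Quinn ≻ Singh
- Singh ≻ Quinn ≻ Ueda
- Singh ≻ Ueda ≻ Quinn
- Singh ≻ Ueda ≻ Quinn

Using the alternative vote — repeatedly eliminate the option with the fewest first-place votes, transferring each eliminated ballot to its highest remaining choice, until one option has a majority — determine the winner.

Round 1: Ueda 3, Singh 3, Quinn 1. Quinn has the fewest and is eliminated.
Round 2: Ueda 4, Singh 3. Ueda has a majority.

Ueda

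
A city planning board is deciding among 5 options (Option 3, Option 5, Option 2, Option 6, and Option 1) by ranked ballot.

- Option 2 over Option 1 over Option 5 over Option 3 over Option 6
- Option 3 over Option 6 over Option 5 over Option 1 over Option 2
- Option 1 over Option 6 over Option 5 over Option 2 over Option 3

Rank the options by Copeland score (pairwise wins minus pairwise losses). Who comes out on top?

Pairwise results:
  Option 3 vs Option 5: Option 5 wins 2–1.
  Option 3 vs Option 2: Option 2 wins 2–1.
  Option 3 vs Option 6: Option 3 wins 2–1.
  Option 3 vs Option 1: Option 1 wins 2–1.
  Option 5 vs Option 2: Option 5 wins 2–1.
  Option 5 vs Option 6: Option 6 wins 2–1.
  Option 5 vs Option 1: Option 1 wins 2–1.
  Option 2 vs Option 6: Option 6 wins 2–1.
  Option 2 vs Option 1: Option 1 wins 2–1.
  Option 6 vs Option 1: Option 1 wins 2–1.
Copeland scores (wins − losses):
  Option 3: 1 − 3 = -2
  Option 5: 2 − 2 = 0
  Option 2: 1 − 3 = -2
  Option 6: 2 − 2 = 0
  Option 1: 4 − 0 = 4
Option 1 has the best Copeland score.

Option 1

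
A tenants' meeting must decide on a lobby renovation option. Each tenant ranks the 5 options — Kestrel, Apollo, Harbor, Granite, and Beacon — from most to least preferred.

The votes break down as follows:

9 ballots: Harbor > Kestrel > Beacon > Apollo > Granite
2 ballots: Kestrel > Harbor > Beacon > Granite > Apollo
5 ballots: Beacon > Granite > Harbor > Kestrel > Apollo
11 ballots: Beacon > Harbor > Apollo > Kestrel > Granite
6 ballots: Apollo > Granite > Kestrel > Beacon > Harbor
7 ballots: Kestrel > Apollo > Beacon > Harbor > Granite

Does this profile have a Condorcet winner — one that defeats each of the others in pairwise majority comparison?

Head-to-head results (40 voters total):
Kestrel vs Apollo: Kestrel wins 23–17.
Kestrel vs Harbor: Harbor wins 25–15.
Kestrel vs Granite: Kestrel wins 29–11.
Kestrel vs Beacon: Kestrel wins 24–16.
Apollo vs Harbor: Harbor wins 27–13.
Apollo vs Granite: Apollo wins 33–7.
Apollo vs Beacon: Beacon wins 27–13.
Harbor vs Granite: Harbor wins 29–11.
Harbor vs Beacon: Beacon wins 29–11.
Granite vs Beacon: Beacon wins 34–6.
No candidate beats all others: Kestrel beats Beacon beats Harbor beats Kestrel, a majority cycle.

No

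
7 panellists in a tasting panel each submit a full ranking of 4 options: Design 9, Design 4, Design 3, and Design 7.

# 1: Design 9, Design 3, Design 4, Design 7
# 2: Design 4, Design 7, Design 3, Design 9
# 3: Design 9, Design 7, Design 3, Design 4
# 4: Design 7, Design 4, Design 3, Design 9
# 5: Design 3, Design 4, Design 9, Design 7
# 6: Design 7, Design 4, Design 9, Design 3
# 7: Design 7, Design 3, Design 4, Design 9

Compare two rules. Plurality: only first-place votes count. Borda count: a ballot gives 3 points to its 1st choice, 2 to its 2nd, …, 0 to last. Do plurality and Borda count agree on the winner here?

Yes

Plurality first-place counts: Design 9 2, Design 4 1, Design 3 1, Design 7 3 → Design 7.
Borda totals: Design 9 8, Design 4 11, Design 3 10, Design 7 13 → Design 7.
The two rules agree on Design 7.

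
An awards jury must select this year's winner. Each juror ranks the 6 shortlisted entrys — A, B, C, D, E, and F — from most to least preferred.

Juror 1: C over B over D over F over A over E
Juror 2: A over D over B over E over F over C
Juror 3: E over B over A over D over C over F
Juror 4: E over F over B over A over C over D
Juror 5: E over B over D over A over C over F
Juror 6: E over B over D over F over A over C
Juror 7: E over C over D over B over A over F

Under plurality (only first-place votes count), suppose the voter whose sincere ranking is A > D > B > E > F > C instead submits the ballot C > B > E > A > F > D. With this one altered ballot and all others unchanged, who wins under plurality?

E

First-place totals with the altered ballot: A 0, B 0, C 2, D 0, E 5, F 0.
The winner is unchanged: still E.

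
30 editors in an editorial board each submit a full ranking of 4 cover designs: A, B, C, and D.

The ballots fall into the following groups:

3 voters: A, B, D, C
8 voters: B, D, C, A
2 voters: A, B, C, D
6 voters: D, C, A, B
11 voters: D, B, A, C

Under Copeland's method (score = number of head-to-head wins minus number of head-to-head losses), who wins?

Pairwise results:
  A vs B: B wins 19–11.
  A vs C: A wins 16–14.
  A vs D: D wins 25–5.
  B vs C: B wins 24–6.
  B vs D: D wins 17–13.
  C vs D: D wins 28–2.
Copeland scores (wins − losses):
  A: 1 − 2 = -1
  B: 2 − 1 = 1
  C: 0 − 3 = -3
  D: 3 − 0 = 3
D has the best Copeland score.

D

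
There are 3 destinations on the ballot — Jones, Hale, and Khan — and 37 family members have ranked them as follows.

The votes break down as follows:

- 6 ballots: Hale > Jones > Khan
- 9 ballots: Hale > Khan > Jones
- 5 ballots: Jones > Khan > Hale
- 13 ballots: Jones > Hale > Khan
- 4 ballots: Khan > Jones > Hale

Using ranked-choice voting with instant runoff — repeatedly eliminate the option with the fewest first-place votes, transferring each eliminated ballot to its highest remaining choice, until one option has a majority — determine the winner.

Jones

Round 1: Jones 18, Hale 15, Khan 4. Khan has the fewest and is eliminated.
Round 2: Jones 22, Hale 15. Jones has a majority.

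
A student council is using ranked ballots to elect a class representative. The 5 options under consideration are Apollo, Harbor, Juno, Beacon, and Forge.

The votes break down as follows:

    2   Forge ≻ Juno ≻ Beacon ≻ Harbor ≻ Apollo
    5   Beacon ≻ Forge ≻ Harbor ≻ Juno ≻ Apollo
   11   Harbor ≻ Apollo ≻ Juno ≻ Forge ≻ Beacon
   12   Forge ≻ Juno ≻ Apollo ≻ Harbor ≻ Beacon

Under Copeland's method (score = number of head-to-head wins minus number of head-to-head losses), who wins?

Pairwise results:
  Apollo vs Harbor: Harbor wins 18–12.
  Apollo vs Juno: Juno wins 19–11.
  Apollo vs Beacon: Apollo wins 23–7.
  Apollo vs Forge: Forge wins 19–11.
  Harbor vs Juno: Harbor wins 16–14.
  Harbor vs Beacon: Harbor wins 23–7.
  Harbor vs Forge: Forge wins 19–11.
  Juno vs Beacon: Juno wins 25–5.
  Juno vs Forge: Forge wins 19–11.
  Beacon vs Forge: Forge wins 25–5.
Copeland scores (wins − losses):
  Apollo: 1 − 3 = -2
  Harbor: 3 − 1 = 2
  Juno: 2 − 2 = 0
  Beacon: 0 − 4 = -4
  Forge: 4 − 0 = 4
Forge has the best Copeland score.

Forge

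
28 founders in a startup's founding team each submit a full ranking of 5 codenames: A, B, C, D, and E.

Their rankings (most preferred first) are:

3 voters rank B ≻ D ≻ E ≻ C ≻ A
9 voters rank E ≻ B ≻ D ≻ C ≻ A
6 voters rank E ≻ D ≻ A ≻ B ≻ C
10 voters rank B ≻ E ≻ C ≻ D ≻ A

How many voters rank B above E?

13

Ballots ranking B above E: 3+10 = 13.
Ballots ranking E above B: 9+6 = 15.
So 13 of 28 voters prefer B to E.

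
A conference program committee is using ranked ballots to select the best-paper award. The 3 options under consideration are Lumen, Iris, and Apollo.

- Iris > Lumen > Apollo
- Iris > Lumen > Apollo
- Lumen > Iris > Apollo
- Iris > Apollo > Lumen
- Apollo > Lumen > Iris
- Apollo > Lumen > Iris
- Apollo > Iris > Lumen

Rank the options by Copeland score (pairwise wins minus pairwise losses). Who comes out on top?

Iris

Pairwise results:
  Lumen vs Iris: Iris wins 4–3.
  Lumen vs Apollo: Apollo wins 4–3.
  Iris vs Apollo: Iris wins 4–3.
Copeland scores (wins − losses):
  Lumen: 0 − 2 = -2
  Iris: 2 − 0 = 2
  Apollo: 1 − 1 = 0
Iris has the best Copeland score.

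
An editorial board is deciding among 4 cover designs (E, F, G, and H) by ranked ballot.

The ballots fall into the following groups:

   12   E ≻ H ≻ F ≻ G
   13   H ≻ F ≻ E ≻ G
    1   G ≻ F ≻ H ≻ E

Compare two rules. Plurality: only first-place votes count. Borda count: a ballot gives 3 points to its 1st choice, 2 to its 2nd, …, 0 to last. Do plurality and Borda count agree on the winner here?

Yes

Plurality first-place counts: E 12, F 0, G 1, H 13 → H.
Borda totals: E 49, F 40, G 3, H 64 → H.
The two rules agree on H.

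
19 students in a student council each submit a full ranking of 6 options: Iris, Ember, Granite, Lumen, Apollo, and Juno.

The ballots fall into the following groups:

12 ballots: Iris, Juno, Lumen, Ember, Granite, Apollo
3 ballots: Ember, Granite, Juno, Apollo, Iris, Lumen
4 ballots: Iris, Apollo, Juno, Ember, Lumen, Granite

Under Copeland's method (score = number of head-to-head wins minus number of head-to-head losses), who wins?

Iris

Pairwise results:
  Iris vs Ember: Iris wins 16–3.
  Iris vs Granite: Iris wins 16–3.
  Iris vs Lumen: Iris wins 19–0.
  Iris vs Apollo: Iris wins 16–3.
  Iris vs Juno: Iris wins 16–3.
  Ember vs Granite: Ember wins 19–0.
  Ember vs Lumen: Lumen wins 12–7.
  Ember vs Apollo: Ember wins 15–4.
  Ember vs Juno: Juno wins 16–3.
  Granite vs Lumen: Lumen wins 16–3.
  Granite vs Apollo: Granite wins 15–4.
  Granite vs Juno: Juno wins 16–3.
  Lumen vs Apollo: Lumen wins 12–7.
  Lumen vs Juno: Juno wins 19–0.
  Apollo vs Juno: Juno wins 15–4.
Copeland scores (wins − losses):
  Iris: 5 − 0 = 5
  Ember: 2 − 3 = -1
  Granite: 1 − 4 = -3
  Lumen: 3 − 2 = 1
  Apollo: 0 − 5 = -5
  Juno: 4 − 1 = 3
Iris has the best Copeland score.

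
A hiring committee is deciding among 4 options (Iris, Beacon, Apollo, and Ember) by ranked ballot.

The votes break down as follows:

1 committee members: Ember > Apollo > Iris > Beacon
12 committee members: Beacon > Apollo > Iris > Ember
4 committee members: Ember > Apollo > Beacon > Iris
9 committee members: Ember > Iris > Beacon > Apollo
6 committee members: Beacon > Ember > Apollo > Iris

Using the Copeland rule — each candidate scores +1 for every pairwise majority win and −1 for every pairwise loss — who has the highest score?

Pairwise results:
  Iris vs Beacon: Beacon wins 22–10.
  Iris vs Apollo: Apollo wins 23–9.
  Iris vs Ember: Ember wins 20–12.
  Beacon vs Apollo: Beacon wins 27–5.
  Beacon vs Ember: Beacon wins 18–14.
  Apollo vs Ember: Ember wins 20–12.
Copeland scores (wins − losses):
  Iris: 0 − 3 = -3
  Beacon: 3 − 0 = 3
  Apollo: 1 − 2 = -1
  Ember: 2 − 1 = 1
Beacon has the best Copeland score.

Beacon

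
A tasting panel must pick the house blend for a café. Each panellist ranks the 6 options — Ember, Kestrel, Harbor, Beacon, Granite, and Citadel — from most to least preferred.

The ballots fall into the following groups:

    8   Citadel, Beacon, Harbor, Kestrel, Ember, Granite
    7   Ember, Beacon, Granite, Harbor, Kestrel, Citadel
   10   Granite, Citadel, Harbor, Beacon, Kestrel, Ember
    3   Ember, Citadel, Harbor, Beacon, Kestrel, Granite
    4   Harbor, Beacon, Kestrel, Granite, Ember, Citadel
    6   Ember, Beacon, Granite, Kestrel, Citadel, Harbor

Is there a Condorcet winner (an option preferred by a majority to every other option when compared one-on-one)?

No

Head-to-head results (38 voters total):
Ember vs Kestrel: Kestrel wins 22–16.
Ember vs Harbor: Harbor wins 22–16.
Ember vs Beacon: Beacon wins 22–16.
Ember vs Granite: Ember wins 24–14.
Ember vs Citadel: Ember wins 20–18.
Kestrel vs Harbor: Harbor wins 32–6.
Kestrel vs Beacon: Beacon wins 38–0.
Kestrel vs Granite: Granite wins 23–15.
Kestrel vs Citadel: Citadel wins 21–17.
Harbor vs Beacon: Beacon wins 21–17.
Harbor vs Granite: Granite wins 23–15.
Harbor vs Citadel: Citadel wins 27–11.
Beacon vs Granite: Beacon wins 28–10.
Beacon vs Citadel: Citadel wins 21–17.
Granite vs Citadel: Granite wins 27–11.
No candidate beats all others: Ember beats Granite beats Kestrel beats Ember, a majority cycle.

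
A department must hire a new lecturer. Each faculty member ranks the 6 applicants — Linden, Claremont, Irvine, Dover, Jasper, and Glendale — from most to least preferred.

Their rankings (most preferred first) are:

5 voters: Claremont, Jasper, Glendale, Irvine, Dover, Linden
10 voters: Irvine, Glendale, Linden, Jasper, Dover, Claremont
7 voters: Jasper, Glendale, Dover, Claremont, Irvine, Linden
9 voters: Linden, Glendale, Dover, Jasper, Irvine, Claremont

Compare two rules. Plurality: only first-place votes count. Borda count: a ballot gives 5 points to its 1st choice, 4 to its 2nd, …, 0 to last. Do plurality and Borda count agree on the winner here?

Plurality first-place counts: Linden 9, Claremont 5, Irvine 10, Dover 0, Jasper 7, Glendale 0 → Irvine.
Borda totals: Linden 75, Claremont 39, Irvine 76, Dover 63, Jasper 93, Glendale 119 → Glendale.
The two rules disagree: plurality picks Irvine, Borda picks Glendale.

No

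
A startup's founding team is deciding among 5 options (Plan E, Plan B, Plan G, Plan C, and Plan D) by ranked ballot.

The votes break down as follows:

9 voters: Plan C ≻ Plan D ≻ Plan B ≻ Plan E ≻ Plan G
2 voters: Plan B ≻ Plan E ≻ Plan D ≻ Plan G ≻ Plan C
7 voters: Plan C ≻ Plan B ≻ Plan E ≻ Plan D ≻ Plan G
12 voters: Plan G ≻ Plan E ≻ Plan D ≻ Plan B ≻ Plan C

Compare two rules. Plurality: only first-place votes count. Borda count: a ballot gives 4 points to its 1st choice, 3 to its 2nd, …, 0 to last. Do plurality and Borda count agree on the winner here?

No

Plurality first-place counts: Plan E 0, Plan B 2, Plan G 12, Plan C 16, Plan D 0 → Plan C.
Borda totals: Plan E 65, Plan B 59, Plan G 50, Plan C 64, Plan D 62 → Plan E.
The two rules disagree: plurality picks Plan C, Borda picks Plan E.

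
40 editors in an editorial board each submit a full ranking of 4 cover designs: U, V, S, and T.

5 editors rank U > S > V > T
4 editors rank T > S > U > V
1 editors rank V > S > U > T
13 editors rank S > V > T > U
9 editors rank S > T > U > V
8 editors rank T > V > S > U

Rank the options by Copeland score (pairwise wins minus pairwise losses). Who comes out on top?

Pairwise results:
  U vs V: V wins 22–18.
  U vs S: S wins 35–5.
  U vs T: T wins 34–6.
  V vs S: S wins 31–9.
  V vs T: T wins 21–19.
  S vs T: S wins 28–12.
Copeland scores (wins − losses):
  U: 0 − 3 = -3
  V: 1 − 2 = -1
  S: 3 − 0 = 3
  T: 2 − 1 = 1
S has the best Copeland score.

S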